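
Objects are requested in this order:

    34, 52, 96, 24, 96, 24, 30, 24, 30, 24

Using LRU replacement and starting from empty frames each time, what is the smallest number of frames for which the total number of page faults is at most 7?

2

f=1: 10 faults
f=2: 5 faults
f=3: 5 faults
f=4: 5 faults
f=5: 5 faults
Smallest f with faults ≤ 7 is 2.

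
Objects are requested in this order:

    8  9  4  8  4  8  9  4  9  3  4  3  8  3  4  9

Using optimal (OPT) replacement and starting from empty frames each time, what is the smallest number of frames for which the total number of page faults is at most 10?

f=1: 16 faults
f=2: 8 faults
f=3: 5 faults
f=4: 4 faults
Smallest f with faults ≤ 10 is 2.

2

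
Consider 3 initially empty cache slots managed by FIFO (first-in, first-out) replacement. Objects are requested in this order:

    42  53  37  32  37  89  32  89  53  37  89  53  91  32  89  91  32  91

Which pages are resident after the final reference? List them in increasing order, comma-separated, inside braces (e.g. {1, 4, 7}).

42: fault, frames (42)
53: fault, frames (42 53)
37: fault, frames (42 53 37)
32: fault, evict 42, frames (53 37 32)
37: hit
89: fault, evict 53, frames (37 32 89)
32: hit
89: hit
53: fault, evict 37, frames (32 89 53)
37: fault, evict 32, frames (89 53 37)
89: hit
53: hit
91: fault, evict 89, frames (53 37 91)
32: fault, evict 53, frames (37 91 32)
89: fault, evict 37, frames (91 32 89)
91: hit
32: hit
91: hit

{32, 89, 91}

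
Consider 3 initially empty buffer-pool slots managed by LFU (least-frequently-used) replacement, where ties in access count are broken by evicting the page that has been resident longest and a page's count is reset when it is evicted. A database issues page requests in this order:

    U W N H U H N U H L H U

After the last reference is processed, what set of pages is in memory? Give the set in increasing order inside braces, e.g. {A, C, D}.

U: miss, frames [U]
W: miss, frames [U, W]
N: miss, frames [U, W, N]
H: miss, evict U, frames [W, N, H]
U: miss, evict W, frames [N, H, U]
H: hit
N: hit
U: hit
H: hit
L: miss, evict N, frames [H, U, L]
H: hit
U: hit

{H, L, U}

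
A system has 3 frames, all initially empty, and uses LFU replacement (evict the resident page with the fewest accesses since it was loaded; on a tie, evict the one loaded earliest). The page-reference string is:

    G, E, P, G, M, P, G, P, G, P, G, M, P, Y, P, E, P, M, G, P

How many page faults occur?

G -> fault, frames (G)
E -> fault, frames (G E)
P -> fault, frames (G E P)
G -> hit
M -> fault, evict E, frames (G P M)
P -> hit
G -> hit
P -> hit
G -> hit
P -> hit
G -> hit
M -> hit
P -> hit
Y -> fault, evict M, frames (G P Y)
P -> hit
E -> fault, evict Y, frames (G P E)
P -> hit
M -> fault, evict E, frames (G P M)
G -> hit
P -> hit
Page faults: 7.

7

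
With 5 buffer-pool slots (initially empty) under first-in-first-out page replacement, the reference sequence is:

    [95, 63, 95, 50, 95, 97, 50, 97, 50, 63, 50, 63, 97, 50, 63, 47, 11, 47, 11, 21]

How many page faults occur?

7

95 -> miss, frames (95)
63 -> miss, frames (95 63)
95 -> hit
50 -> miss, frames (95 63 50)
95 -> hit
97 -> miss, frames (95 63 50 97)
50 -> hit
97 -> hit
50 -> hit
63 -> hit
50 -> hit
63 -> hit
97 -> hit
50 -> hit
63 -> hit
47 -> miss, frames (95 63 50 97 47)
11 -> miss, evict 95, frames (63 50 97 47 11)
47 -> hit
11 -> hit
21 -> miss, evict 63, frames (50 97 47 11 21)
Page faults: 7.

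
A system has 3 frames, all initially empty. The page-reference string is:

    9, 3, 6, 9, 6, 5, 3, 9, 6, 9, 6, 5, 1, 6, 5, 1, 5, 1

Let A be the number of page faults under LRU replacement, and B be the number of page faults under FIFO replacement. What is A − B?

1

Under LRU: F F F . . F F F F . . F F . . . . . → 9 faults.
Under FIFO: F F F . . F . F . . . . F F F . . . → 8 faults.
A − B = 9 − 8 = 1.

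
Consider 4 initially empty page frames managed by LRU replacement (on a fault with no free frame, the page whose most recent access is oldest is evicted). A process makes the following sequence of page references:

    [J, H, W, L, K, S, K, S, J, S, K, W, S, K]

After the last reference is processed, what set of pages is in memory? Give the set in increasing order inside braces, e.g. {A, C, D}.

J → miss, frames {J}
H → miss, frames {J,H}
W → miss, frames {J,H,W}
L → miss, frames {J,H,W,L}
K → miss, evict J, frames {H,W,L,K}
S → miss, evict H, frames {W,L,K,S}
K → hit
S → hit
J → miss, evict W, frames {L,K,S,J}
S → hit
K → hit
W → miss, evict L, frames {J,S,K,W}
S → hit
K → hit

{J, K, S, W}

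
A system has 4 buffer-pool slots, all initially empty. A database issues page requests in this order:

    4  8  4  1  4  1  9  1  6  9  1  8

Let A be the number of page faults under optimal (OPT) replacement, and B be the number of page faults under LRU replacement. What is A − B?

Under OPT: F F . F . . F . F . . . → 5 faults.
Under LRU: F F . F . . F . F . . F → 6 faults.
A − B = 5 − 6 = -1.

-1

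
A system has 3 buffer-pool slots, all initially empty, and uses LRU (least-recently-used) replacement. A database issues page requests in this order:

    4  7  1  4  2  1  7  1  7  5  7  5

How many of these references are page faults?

4 -> miss, frames {4}
7 -> miss, frames {4,7}
1 -> miss, frames {4,7,1}
4 -> hit
2 -> miss, evict 7, frames {1,4,2}
1 -> hit
7 -> miss, evict 4, frames {2,1,7}
1 -> hit
7 -> hit
5 -> miss, evict 2, frames {1,7,5}
7 -> hit
5 -> hit
Page faults: 6.

6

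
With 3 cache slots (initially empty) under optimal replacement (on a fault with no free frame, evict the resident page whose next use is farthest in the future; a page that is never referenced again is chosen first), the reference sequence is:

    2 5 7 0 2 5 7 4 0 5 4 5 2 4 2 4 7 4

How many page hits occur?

10

2 -> fault, frames [2]
5 -> fault, frames [2, 5]
7 -> fault, frames [2, 5, 7]
0 -> fault, evict 7, frames [2, 5, 0]
2 -> hit
5 -> hit
7 -> fault, evict 2, frames [5, 0, 7]
4 -> fault, evict 7, frames [5, 0, 4]
0 -> hit
5 -> hit
4 -> hit
5 -> hit
2 -> fault, evict 0, frames [5, 4, 2]
4 -> hit
2 -> hit
4 -> hit
7 -> fault, evict 2, frames [5, 4, 7]
4 -> hit
Hits: 10.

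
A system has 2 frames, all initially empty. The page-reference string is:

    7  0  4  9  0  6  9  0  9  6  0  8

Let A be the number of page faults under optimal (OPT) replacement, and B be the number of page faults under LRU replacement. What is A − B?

Under OPT: F F F F . F . F . F . F → 8 faults.
Under LRU: F F F F F F F F . F F F → 11 faults.
A − B = 8 − 11 = -3.

-3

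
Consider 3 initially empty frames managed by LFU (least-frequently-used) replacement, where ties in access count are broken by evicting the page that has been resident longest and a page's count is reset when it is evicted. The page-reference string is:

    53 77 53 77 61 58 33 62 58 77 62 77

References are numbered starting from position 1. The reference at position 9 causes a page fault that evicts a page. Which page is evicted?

62

pos 1: 53 -> miss, frames {53}
pos 2: 77 -> miss, frames {53,77}
pos 3: 53 -> hit
pos 4: 77 -> hit
pos 5: 61 -> miss, frames {53,77,61}
pos 6: 58 -> miss, evict 61, frames {53,77,58}
pos 7: 33 -> miss, evict 58, frames {53,77,33}
pos 8: 62 -> miss, evict 33, frames {53,77,62}
pos 9: 58 -> miss, evict 62, frames {53,77,58}
At position 9, page 62 is evicted.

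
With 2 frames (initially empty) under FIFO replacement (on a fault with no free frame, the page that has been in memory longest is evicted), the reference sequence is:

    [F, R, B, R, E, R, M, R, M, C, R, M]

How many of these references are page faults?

9

F: miss, frames (F)
R: miss, frames (F R)
B: miss, evict F, frames (R B)
R: hit
E: miss, evict R, frames (B E)
R: miss, evict B, frames (E R)
M: miss, evict E, frames (R M)
R: hit
M: hit
C: miss, evict R, frames (M C)
R: miss, evict M, frames (C R)
M: miss, evict C, frames (R M)
Page faults: 9.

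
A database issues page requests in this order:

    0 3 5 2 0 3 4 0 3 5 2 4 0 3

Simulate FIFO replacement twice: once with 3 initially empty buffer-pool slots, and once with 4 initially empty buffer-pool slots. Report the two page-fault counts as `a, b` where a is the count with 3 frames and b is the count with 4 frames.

11, 12

3 frames: F F F F F F F . . F F . F F → 11 faults.
4 frames: F F F F . . F F F F F F F F → 12 faults.
12 > 11: adding a frame increased faults — Belady's anomaly.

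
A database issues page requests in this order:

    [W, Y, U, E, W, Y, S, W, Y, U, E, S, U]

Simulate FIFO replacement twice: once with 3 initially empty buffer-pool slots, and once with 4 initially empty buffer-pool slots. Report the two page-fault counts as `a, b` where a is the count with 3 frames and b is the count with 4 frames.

3 frames: F F F F F F F . . F F . . → 9 faults.
4 frames: F F F F . . F F F F F F . → 10 faults.
10 > 9: adding a frame increased faults — Belady's anomaly.

9, 10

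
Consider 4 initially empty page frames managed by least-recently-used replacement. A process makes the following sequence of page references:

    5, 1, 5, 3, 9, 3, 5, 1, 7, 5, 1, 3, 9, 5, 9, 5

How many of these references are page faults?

6

5 → miss, frames (5)
1 → miss, frames (5 1)
5 → hit
3 → miss, frames (1 5 3)
9 → miss, frames (1 5 3 9)
3 → hit
5 → hit
1 → hit
7 → miss, evict 9, frames (3 5 1 7)
5 → hit
1 → hit
3 → hit
9 → miss, evict 7, frames (5 1 3 9)
5 → hit
9 → hit
5 → hit
Page faults: 6.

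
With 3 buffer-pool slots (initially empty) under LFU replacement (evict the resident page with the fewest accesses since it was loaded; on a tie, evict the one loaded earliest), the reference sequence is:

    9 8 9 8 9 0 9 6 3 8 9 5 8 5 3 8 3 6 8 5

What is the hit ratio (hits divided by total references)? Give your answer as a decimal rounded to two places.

9: fault, frames {9}
8: fault, frames {9,8}
9: hit
8: hit
9: hit
0: fault, frames {9,8,0}
9: hit
6: fault, evict 0, frames {9,8,6}
3: fault, evict 6, frames {9,8,3}
8: hit
9: hit
5: fault, evict 3, frames {9,8,5}
8: hit
5: hit
3: fault, evict 5, frames {9,8,3}
8: hit
3: hit
6: fault, evict 3, frames {9,8,6}
8: hit
5: fault, evict 6, frames {9,8,5}
Hits: 11 of 20 references → 11/20 = 0.5500.

0.55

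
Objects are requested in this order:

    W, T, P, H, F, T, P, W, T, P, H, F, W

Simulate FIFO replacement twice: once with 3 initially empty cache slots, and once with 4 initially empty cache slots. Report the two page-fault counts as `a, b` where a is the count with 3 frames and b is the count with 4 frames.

10, 11

3 frames: F F F F F F F F . . F F . → 10 faults.
4 frames: F F F F F . . F F F F F F → 11 faults.
11 > 10: adding a frame increased faults — Belady's anomaly.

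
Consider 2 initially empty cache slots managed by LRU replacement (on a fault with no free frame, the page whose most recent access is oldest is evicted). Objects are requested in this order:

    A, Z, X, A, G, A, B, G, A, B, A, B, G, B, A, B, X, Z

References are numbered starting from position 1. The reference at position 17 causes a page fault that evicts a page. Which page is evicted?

A

pos 1: A → fault, frames {A}
pos 2: Z → fault, frames {A,Z}
pos 3: X → fault, evict A, frames {Z,X}
pos 4: A → fault, evict Z, frames {X,A}
pos 5: G → fault, evict X, frames {A,G}
pos 6: A → hit
pos 7: B → fault, evict G, frames {A,B}
pos 8: G → fault, evict A, frames {B,G}
pos 9: A → fault, evict B, frames {G,A}
pos 10: B → fault, evict G, frames {A,B}
pos 11: A → hit
pos 12: B → hit
pos 13: G → fault, evict A, frames {B,G}
pos 14: B → hit
pos 15: A → fault, evict G, frames {B,A}
pos 16: B → hit
pos 17: X → fault, evict A, frames {B,X}
At position 17, page A is evicted.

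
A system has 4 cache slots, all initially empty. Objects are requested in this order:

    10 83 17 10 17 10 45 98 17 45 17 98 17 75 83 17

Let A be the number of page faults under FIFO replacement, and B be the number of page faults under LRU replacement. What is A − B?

Under FIFO: F F F . . . F F . . . . . F F F → 8 faults.
Under LRU: F F F . . . F F . . . . . F F . → 7 faults.
A − B = 8 − 7 = 1.

1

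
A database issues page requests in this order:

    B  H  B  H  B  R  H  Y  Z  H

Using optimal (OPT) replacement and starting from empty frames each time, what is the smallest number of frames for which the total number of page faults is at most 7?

f=1: 10 faults
f=2: 5 faults
f=3: 5 faults
f=4: 5 faults
f=5: 5 faults
Smallest f with faults ≤ 7 is 2.

2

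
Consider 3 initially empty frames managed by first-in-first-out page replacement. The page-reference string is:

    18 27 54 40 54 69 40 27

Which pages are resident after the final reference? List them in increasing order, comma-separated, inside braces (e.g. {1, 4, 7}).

{27, 40, 69}

18 -> fault, frames (18)
27 -> fault, frames (18 27)
54 -> fault, frames (18 27 54)
40 -> fault, evict 18, frames (27 54 40)
54 -> hit
69 -> fault, evict 27, frames (54 40 69)
40 -> hit
27 -> fault, evict 54, frames (40 69 27)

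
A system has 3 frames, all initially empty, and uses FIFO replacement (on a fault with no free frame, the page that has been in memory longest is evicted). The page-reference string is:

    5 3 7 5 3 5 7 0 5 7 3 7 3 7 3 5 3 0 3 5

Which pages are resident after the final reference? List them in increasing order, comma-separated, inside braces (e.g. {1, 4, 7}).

5 -> miss, frames {5}
3 -> miss, frames {5,3}
7 -> miss, frames {5,3,7}
5 -> hit
3 -> hit
5 -> hit
7 -> hit
0 -> miss, evict 5, frames {3,7,0}
5 -> miss, evict 3, frames {7,0,5}
7 -> hit
3 -> miss, evict 7, frames {0,5,3}
7 -> miss, evict 0, frames {5,3,7}
3 -> hit
7 -> hit
3 -> hit
5 -> hit
3 -> hit
0 -> miss, evict 5, frames {3,7,0}
3 -> hit
5 -> miss, evict 3, frames {7,0,5}

{0, 5, 7}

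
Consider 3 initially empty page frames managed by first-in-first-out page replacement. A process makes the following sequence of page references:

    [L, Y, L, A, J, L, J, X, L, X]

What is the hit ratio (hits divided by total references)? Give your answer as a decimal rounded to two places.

L → miss, frames [L]
Y → miss, frames [L, Y]
L → hit
A → miss, frames [L, Y, A]
J → miss, evict L, frames [Y, A, J]
L → miss, evict Y, frames [A, J, L]
J → hit
X → miss, evict A, frames [J, L, X]
L → hit
X → hit
Hits: 4 of 10 references → 4/10 = 0.4000.

0.40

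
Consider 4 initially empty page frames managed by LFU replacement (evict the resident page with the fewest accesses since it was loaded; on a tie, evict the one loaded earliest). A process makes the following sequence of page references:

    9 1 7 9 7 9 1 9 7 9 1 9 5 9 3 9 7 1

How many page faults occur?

5

9 → miss, frames [9]
1 → miss, frames [9, 1]
7 → miss, frames [9, 1, 7]
9 → hit
7 → hit
9 → hit
1 → hit
9 → hit
7 → hit
9 → hit
1 → hit
9 → hit
5 → miss, frames [9, 1, 7, 5]
9 → hit
3 → miss, evict 5, frames [9, 1, 7, 3]
9 → hit
7 → hit
1 → hit
Page faults: 5.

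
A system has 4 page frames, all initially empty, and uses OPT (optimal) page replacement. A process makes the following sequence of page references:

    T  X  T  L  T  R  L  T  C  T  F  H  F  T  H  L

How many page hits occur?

9

T → fault, frames [T]
X → fault, frames [T, X]
T → hit
L → fault, frames [T, X, L]
T → hit
R → fault, frames [T, X, L, R]
L → hit
T → hit
C → fault, evict R, frames [T, X, L, C]
T → hit
F → fault, evict C, frames [T, X, L, F]
H → fault, evict X, frames [T, L, F, H]
F → hit
T → hit
H → hit
L → hit
Hits: 9.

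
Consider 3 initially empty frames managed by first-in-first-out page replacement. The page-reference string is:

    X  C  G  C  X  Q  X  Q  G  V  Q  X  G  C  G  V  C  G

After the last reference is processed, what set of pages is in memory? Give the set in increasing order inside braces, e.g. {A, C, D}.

{C, G, V}

X → fault, frames (X)
C → fault, frames (X C)
G → fault, frames (X C G)
C → hit
X → hit
Q → fault, evict X, frames (C G Q)
X → fault, evict C, frames (G Q X)
Q → hit
G → hit
V → fault, evict G, frames (Q X V)
Q → hit
X → hit
G → fault, evict Q, frames (X V G)
C → fault, evict X, frames (V G C)
G → hit
V → hit
C → hit
G → hit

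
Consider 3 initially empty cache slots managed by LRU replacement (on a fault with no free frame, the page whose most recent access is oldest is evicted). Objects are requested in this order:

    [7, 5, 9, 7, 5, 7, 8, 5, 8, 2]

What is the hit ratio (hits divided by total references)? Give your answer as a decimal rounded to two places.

0.50

7 → fault, frames (7)
5 → fault, frames (7 5)
9 → fault, frames (7 5 9)
7 → hit
5 → hit
7 → hit
8 → fault, evict 9, frames (5 7 8)
5 → hit
8 → hit
2 → fault, evict 7, frames (5 8 2)
Hits: 5 of 10 references → 5/10 = 0.5000.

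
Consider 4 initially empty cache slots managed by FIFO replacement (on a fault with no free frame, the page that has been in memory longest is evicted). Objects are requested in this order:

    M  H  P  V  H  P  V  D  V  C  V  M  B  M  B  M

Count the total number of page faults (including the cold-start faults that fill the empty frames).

8

M -> miss, frames {M}
H -> miss, frames {M,H}
P -> miss, frames {M,H,P}
V -> miss, frames {M,H,P,V}
H -> hit
P -> hit
V -> hit
D -> miss, evict M, frames {H,P,V,D}
V -> hit
C -> miss, evict H, frames {P,V,D,C}
V -> hit
M -> miss, evict P, frames {V,D,C,M}
B -> miss, evict V, frames {D,C,M,B}
M -> hit
B -> hit
M -> hit
Page faults: 8.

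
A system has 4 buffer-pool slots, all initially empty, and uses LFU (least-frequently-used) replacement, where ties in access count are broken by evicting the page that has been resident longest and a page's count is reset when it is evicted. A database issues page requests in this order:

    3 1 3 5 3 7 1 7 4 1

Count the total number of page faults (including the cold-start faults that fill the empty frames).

3: fault, frames {3}
1: fault, frames {3,1}
3: hit
5: fault, frames {3,1,5}
3: hit
7: fault, frames {3,1,5,7}
1: hit
7: hit
4: fault, evict 5, frames {3,1,7,4}
1: hit
Page faults: 5.

5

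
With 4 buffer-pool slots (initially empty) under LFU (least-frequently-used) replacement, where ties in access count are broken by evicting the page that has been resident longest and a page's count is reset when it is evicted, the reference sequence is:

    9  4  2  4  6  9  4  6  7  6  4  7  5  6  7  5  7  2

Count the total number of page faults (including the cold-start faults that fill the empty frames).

7

9: fault, frames (9)
4: fault, frames (9 4)
2: fault, frames (9 4 2)
4: hit
6: fault, frames (9 4 2 6)
9: hit
4: hit
6: hit
7: fault, evict 2, frames (9 4 6 7)
6: hit
4: hit
7: hit
5: fault, evict 9, frames (4 6 7 5)
6: hit
7: hit
5: hit
7: hit
2: fault, evict 5, frames (4 6 7 2)
Page faults: 7.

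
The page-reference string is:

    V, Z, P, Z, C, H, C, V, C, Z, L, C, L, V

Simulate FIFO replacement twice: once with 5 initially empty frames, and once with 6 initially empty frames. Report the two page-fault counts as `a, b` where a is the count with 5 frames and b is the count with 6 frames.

5 frames: F F F . F F . . . . F . . F → 7 faults.
6 frames: F F F . F F . . . . F . . . → 6 faults.
6 < 7: adding a frame reduced faults, as is typical.

7, 6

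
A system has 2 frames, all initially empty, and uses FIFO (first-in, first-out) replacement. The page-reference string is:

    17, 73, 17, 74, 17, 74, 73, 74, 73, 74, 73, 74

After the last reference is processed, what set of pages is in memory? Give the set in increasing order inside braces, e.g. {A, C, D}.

{73, 74}

17 → miss, frames [17]
73 → miss, frames [17, 73]
17 → hit
74 → miss, evict 17, frames [73, 74]
17 → miss, evict 73, frames [74, 17]
74 → hit
73 → miss, evict 74, frames [17, 73]
74 → miss, evict 17, frames [73, 74]
73 → hit
74 → hit
73 → hit
74 → hit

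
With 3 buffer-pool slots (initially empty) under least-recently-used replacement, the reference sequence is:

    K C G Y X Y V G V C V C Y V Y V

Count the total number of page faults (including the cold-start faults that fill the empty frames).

9

K -> miss, frames {K}
C -> miss, frames {K,C}
G -> miss, frames {K,C,G}
Y -> miss, evict K, frames {C,G,Y}
X -> miss, evict C, frames {G,Y,X}
Y -> hit
V -> miss, evict G, frames {X,Y,V}
G -> miss, evict X, frames {Y,V,G}
V -> hit
C -> miss, evict Y, frames {G,V,C}
V -> hit
C -> hit
Y -> miss, evict G, frames {V,C,Y}
V -> hit
Y -> hit
V -> hit
Page faults: 9.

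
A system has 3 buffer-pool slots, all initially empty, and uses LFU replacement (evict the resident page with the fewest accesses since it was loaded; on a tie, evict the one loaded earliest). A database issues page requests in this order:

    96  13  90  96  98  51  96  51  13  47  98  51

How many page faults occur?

96: miss, frames (96)
13: miss, frames (96 13)
90: miss, frames (96 13 90)
96: hit
98: miss, evict 13, frames (96 90 98)
51: miss, evict 90, frames (96 98 51)
96: hit
51: hit
13: miss, evict 98, frames (96 51 13)
47: miss, evict 13, frames (96 51 47)
98: miss, evict 47, frames (96 51 98)
51: hit
Page faults: 8.

8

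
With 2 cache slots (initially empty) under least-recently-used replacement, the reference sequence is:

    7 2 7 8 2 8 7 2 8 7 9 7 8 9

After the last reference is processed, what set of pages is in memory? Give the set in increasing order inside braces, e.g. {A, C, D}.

{8, 9}

7 -> miss, frames (7)
2 -> miss, frames (7 2)
7 -> hit
8 -> miss, evict 2, frames (7 8)
2 -> miss, evict 7, frames (8 2)
8 -> hit
7 -> miss, evict 2, frames (8 7)
2 -> miss, evict 8, frames (7 2)
8 -> miss, evict 7, frames (2 8)
7 -> miss, evict 2, frames (8 7)
9 -> miss, evict 8, frames (7 9)
7 -> hit
8 -> miss, evict 9, frames (7 8)
9 -> miss, evict 7, frames (8 9)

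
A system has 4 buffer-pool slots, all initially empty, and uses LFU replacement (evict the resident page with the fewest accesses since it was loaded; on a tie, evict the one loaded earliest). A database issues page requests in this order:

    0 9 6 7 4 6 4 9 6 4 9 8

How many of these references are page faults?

6

0 → miss, frames (0)
9 → miss, frames (0 9)
6 → miss, frames (0 9 6)
7 → miss, frames (0 9 6 7)
4 → miss, evict 0, frames (9 6 7 4)
6 → hit
4 → hit
9 → hit
6 → hit
4 → hit
9 → hit
8 → miss, evict 7, frames (9 6 4 8)
Page faults: 6.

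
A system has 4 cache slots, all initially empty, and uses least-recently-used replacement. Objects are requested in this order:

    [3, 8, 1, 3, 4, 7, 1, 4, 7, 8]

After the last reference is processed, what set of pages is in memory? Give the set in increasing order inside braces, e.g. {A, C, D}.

{1, 4, 7, 8}

3: fault, frames [3]
8: fault, frames [3, 8]
1: fault, frames [3, 8, 1]
3: hit
4: fault, frames [8, 1, 3, 4]
7: fault, evict 8, frames [1, 3, 4, 7]
1: hit
4: hit
7: hit
8: fault, evict 3, frames [1, 4, 7, 8]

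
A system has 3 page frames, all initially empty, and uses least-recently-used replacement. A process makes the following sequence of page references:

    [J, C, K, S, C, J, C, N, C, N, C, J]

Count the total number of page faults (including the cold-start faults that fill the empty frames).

J → fault, frames {J}
C → fault, frames {J,C}
K → fault, frames {J,C,K}
S → fault, evict J, frames {C,K,S}
C → hit
J → fault, evict K, frames {S,C,J}
C → hit
N → fault, evict S, frames {J,C,N}
C → hit
N → hit
C → hit
J → hit
Page faults: 6.

6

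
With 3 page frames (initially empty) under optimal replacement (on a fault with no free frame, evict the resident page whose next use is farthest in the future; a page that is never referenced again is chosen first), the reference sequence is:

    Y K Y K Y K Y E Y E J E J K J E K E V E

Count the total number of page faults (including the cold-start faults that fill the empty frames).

Y → fault, frames (Y)
K → fault, frames (Y K)
Y → hit
K → hit
Y → hit
K → hit
Y → hit
E → fault, frames (Y K E)
Y → hit
E → hit
J → fault, evict Y, frames (K E J)
E → hit
J → hit
K → hit
J → hit
E → hit
K → hit
E → hit
V → fault, evict J, frames (K E V)
E → hit
Page faults: 5.

5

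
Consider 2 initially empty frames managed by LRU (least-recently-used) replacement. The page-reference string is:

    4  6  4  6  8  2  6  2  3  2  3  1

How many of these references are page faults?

4 → fault, frames [4]
6 → fault, frames [4, 6]
4 → hit
6 → hit
8 → fault, evict 4, frames [6, 8]
2 → fault, evict 6, frames [8, 2]
6 → fault, evict 8, frames [2, 6]
2 → hit
3 → fault, evict 6, frames [2, 3]
2 → hit
3 → hit
1 → fault, evict 2, frames [3, 1]
Page faults: 7.

7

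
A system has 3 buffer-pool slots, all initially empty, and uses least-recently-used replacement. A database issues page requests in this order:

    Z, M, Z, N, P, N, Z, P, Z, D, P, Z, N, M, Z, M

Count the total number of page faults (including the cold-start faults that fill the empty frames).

7

Z: fault, frames (Z)
M: fault, frames (Z M)
Z: hit
N: fault, frames (M Z N)
P: fault, evict M, frames (Z N P)
N: hit
Z: hit
P: hit
Z: hit
D: fault, evict N, frames (P Z D)
P: hit
Z: hit
N: fault, evict D, frames (P Z N)
M: fault, evict P, frames (Z N M)
Z: hit
M: hit
Page faults: 7.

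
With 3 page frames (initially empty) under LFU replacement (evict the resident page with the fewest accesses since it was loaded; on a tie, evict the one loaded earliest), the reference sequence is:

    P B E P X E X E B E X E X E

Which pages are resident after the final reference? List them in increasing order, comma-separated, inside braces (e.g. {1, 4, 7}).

P: fault, frames (P)
B: fault, frames (P B)
E: fault, frames (P B E)
P: hit
X: fault, evict B, frames (P E X)
E: hit
X: hit
E: hit
B: fault, evict P, frames (E X B)
E: hit
X: hit
E: hit
X: hit
E: hit

{B, E, X}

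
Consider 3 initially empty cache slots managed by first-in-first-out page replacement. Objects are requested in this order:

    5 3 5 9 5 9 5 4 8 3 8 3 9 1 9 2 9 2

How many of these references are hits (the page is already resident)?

5 -> fault, frames {5}
3 -> fault, frames {5,3}
5 -> hit
9 -> fault, frames {5,3,9}
5 -> hit
9 -> hit
5 -> hit
4 -> fault, evict 5, frames {3,9,4}
8 -> fault, evict 3, frames {9,4,8}
3 -> fault, evict 9, frames {4,8,3}
8 -> hit
3 -> hit
9 -> fault, evict 4, frames {8,3,9}
1 -> fault, evict 8, frames {3,9,1}
9 -> hit
2 -> fault, evict 3, frames {9,1,2}
9 -> hit
2 -> hit
Hits: 9.

9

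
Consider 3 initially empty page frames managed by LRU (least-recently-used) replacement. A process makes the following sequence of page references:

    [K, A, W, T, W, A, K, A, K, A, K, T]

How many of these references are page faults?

K → fault, frames {K}
A → fault, frames {K,A}
W → fault, frames {K,A,W}
T → fault, evict K, frames {A,W,T}
W → hit
A → hit
K → fault, evict T, frames {W,A,K}
A → hit
K → hit
A → hit
K → hit
T → fault, evict W, frames {A,K,T}
Page faults: 6.

6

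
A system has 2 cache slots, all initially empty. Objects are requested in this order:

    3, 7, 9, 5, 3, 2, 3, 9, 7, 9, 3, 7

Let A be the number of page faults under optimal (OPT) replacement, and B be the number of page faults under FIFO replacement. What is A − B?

-1

Under OPT: F F F F . F . F F . F . → 8 faults.
Under FIFO: F F F F F F . F F . F . → 9 faults.
A − B = 8 − 9 = -1.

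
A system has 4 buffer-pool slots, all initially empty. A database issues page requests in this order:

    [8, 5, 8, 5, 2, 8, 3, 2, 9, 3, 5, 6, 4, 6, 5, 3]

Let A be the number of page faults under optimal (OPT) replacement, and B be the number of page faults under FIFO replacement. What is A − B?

Under OPT: F F . . F . F . F . . F F . . . → 7 faults.
Under FIFO: F F . . F . F . F . . F F . F F → 9 faults.
A − B = 7 − 9 = -2.

-2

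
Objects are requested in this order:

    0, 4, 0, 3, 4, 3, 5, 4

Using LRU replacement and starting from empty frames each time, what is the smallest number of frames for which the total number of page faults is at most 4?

3

f=1: 8 faults
f=2: 6 faults
f=3: 4 faults
f=4: 4 faults
Smallest f with faults ≤ 4 is 3.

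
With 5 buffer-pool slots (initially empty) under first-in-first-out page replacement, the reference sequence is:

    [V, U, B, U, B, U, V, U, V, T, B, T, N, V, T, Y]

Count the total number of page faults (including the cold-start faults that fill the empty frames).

6

V -> fault, frames {V}
U -> fault, frames {V,U}
B -> fault, frames {V,U,B}
U -> hit
B -> hit
U -> hit
V -> hit
U -> hit
V -> hit
T -> fault, frames {V,U,B,T}
B -> hit
T -> hit
N -> fault, frames {V,U,B,T,N}
V -> hit
T -> hit
Y -> fault, evict V, frames {U,B,T,N,Y}
Page faults: 6.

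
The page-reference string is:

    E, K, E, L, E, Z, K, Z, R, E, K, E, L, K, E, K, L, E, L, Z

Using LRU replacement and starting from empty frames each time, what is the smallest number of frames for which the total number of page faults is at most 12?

3

f=1: 20 faults
f=2: 14 faults
f=3: 10 faults
f=4: 7 faults
f=5: 5 faults
Smallest f with faults ≤ 12 is 3.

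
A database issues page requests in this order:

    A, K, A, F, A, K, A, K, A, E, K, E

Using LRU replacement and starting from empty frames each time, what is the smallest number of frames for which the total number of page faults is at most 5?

3

f=1: 12 faults
f=2: 6 faults
f=3: 4 faults
f=4: 4 faults
Smallest f with faults ≤ 5 is 3.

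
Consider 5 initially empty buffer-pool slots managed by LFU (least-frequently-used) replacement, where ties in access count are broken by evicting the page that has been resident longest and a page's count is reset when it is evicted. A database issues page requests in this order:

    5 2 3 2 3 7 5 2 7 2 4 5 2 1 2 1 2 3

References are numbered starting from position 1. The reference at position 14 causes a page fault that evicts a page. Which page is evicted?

4

pos 1: 5 → fault, frames (5)
pos 2: 2 → fault, frames (5 2)
pos 3: 3 → fault, frames (5 2 3)
pos 4: 2 → hit
pos 5: 3 → hit
pos 6: 7 → fault, frames (5 2 3 7)
pos 7: 5 → hit
pos 8: 2 → hit
pos 9: 7 → hit
pos 10: 2 → hit
pos 11: 4 → fault, frames (5 2 3 7 4)
pos 12: 5 → hit
pos 13: 2 → hit
pos 14: 1 → fault, evict 4, frames (5 2 3 7 1)
At position 14, page 4 is evicted.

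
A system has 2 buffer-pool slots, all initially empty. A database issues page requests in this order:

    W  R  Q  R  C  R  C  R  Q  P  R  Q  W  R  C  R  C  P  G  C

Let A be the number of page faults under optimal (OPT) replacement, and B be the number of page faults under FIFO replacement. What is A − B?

Under OPT: F F F . F . . . F F . F F . F . . F F . → 11 faults.
Under FIFO: F F F . F F . . F F F F F F F . . F F F → 15 faults.
A − B = 11 − 15 = -4.

-4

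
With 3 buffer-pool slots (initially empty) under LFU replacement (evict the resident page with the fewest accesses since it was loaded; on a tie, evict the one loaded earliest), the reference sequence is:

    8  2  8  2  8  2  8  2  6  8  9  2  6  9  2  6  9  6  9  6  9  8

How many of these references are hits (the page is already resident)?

8 -> miss, frames {8}
2 -> miss, frames {8,2}
8 -> hit
2 -> hit
8 -> hit
2 -> hit
8 -> hit
2 -> hit
6 -> miss, frames {8,2,6}
8 -> hit
9 -> miss, evict 6, frames {8,2,9}
2 -> hit
6 -> miss, evict 9, frames {8,2,6}
9 -> miss, evict 6, frames {8,2,9}
2 -> hit
6 -> miss, evict 9, frames {8,2,6}
9 -> miss, evict 6, frames {8,2,9}
6 -> miss, evict 9, frames {8,2,6}
9 -> miss, evict 6, frames {8,2,9}
6 -> miss, evict 9, frames {8,2,6}
9 -> miss, evict 6, frames {8,2,9}
8 -> hit
Hits: 10.

10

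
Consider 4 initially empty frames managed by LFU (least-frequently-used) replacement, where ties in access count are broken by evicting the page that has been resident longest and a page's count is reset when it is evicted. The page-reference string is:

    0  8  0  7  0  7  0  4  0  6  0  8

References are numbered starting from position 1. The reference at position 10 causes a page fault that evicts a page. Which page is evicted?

8

pos 1: 0: miss, frames {0}
pos 2: 8: miss, frames {0,8}
pos 3: 0: hit
pos 4: 7: miss, frames {0,8,7}
pos 5: 0: hit
pos 6: 7: hit
pos 7: 0: hit
pos 8: 4: miss, frames {0,8,7,4}
pos 9: 0: hit
pos 10: 6: miss, evict 8, frames {0,7,4,6}
At position 10, page 8 is evicted.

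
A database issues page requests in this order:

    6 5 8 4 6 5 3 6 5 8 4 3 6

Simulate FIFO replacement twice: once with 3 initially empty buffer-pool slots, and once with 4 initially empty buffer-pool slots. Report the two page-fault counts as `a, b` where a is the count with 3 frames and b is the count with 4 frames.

3 frames: F F F F F F F . . F F . F → 10 faults.
4 frames: F F F F . . F F F F F F F → 11 faults.
11 > 10: adding a frame increased faults — Belady's anomaly.

10, 11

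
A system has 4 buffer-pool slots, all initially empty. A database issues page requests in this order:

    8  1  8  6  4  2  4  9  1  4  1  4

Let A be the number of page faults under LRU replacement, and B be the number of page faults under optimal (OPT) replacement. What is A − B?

1

Under LRU: F F . F F F . F F . . . → 7 faults.
Under OPT: F F . F F F . F . . . . → 6 faults.
A − B = 7 − 6 = 1.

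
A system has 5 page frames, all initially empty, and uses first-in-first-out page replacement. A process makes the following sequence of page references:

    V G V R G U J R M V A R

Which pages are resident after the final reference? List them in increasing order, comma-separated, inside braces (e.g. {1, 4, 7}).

{A, J, M, R, V}

V -> fault, frames {V}
G -> fault, frames {V,G}
V -> hit
R -> fault, frames {V,G,R}
G -> hit
U -> fault, frames {V,G,R,U}
J -> fault, frames {V,G,R,U,J}
R -> hit
M -> fault, evict V, frames {G,R,U,J,M}
V -> fault, evict G, frames {R,U,J,M,V}
A -> fault, evict R, frames {U,J,M,V,A}
R -> fault, evict U, frames {J,M,V,A,R}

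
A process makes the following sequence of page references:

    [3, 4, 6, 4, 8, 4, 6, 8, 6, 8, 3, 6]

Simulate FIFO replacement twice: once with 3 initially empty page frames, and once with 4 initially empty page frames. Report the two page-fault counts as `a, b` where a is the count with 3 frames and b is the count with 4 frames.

5, 4

3 frames: F F F . F . . . . . F . → 5 faults.
4 frames: F F F . F . . . . . . . → 4 faults.
4 < 5: adding a frame reduced faults, as is typical.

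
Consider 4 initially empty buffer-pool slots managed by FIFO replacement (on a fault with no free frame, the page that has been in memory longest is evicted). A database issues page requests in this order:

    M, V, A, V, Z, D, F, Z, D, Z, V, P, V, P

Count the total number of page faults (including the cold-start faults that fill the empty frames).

8

M -> fault, frames (M)
V -> fault, frames (M V)
A -> fault, frames (M V A)
V -> hit
Z -> fault, frames (M V A Z)
D -> fault, evict M, frames (V A Z D)
F -> fault, evict V, frames (A Z D F)
Z -> hit
D -> hit
Z -> hit
V -> fault, evict A, frames (Z D F V)
P -> fault, evict Z, frames (D F V P)
V -> hit
P -> hit
Page faults: 8.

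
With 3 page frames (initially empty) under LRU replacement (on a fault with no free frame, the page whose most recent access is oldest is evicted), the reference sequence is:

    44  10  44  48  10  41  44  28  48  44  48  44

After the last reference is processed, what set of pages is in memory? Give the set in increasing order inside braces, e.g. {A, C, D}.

{28, 44, 48}

44 → miss, frames {44}
10 → miss, frames {44,10}
44 → hit
48 → miss, frames {10,44,48}
10 → hit
41 → miss, evict 44, frames {48,10,41}
44 → miss, evict 48, frames {10,41,44}
28 → miss, evict 10, frames {41,44,28}
48 → miss, evict 41, frames {44,28,48}
44 → hit
48 → hit
44 → hit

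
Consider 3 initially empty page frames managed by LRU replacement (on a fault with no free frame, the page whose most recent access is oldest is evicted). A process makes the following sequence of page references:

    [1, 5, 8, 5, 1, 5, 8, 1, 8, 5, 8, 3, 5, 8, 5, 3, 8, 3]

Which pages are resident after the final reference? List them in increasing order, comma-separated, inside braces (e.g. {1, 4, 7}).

{3, 5, 8}

1 -> miss, frames {1}
5 -> miss, frames {1,5}
8 -> miss, frames {1,5,8}
5 -> hit
1 -> hit
5 -> hit
8 -> hit
1 -> hit
8 -> hit
5 -> hit
8 -> hit
3 -> miss, evict 1, frames {5,8,3}
5 -> hit
8 -> hit
5 -> hit
3 -> hit
8 -> hit
3 -> hit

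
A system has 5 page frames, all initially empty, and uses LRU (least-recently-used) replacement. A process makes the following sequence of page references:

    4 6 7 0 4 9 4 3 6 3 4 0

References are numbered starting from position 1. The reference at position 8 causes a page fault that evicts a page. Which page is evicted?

pos 1: 4: fault, frames {4}
pos 2: 6: fault, frames {4,6}
pos 3: 7: fault, frames {4,6,7}
pos 4: 0: fault, frames {4,6,7,0}
pos 5: 4: hit
pos 6: 9: fault, frames {6,7,0,4,9}
pos 7: 4: hit
pos 8: 3: fault, evict 6, frames {7,0,9,4,3}
At position 8, page 6 is evicted.

6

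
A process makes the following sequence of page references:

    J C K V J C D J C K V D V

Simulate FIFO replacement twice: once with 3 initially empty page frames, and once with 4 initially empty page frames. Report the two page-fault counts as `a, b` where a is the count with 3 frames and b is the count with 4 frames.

9, 10

3 frames: F F F F F F F . . F F . . → 9 faults.
4 frames: F F F F . . F F F F F F . → 10 faults.
10 > 9: adding a frame increased faults — Belady's anomaly.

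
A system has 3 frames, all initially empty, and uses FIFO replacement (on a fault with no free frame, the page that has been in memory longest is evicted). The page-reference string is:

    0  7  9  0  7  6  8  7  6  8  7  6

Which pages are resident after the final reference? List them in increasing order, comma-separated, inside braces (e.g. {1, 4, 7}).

0: miss, frames [0]
7: miss, frames [0, 7]
9: miss, frames [0, 7, 9]
0: hit
7: hit
6: miss, evict 0, frames [7, 9, 6]
8: miss, evict 7, frames [9, 6, 8]
7: miss, evict 9, frames [6, 8, 7]
6: hit
8: hit
7: hit
6: hit

{6, 7, 8}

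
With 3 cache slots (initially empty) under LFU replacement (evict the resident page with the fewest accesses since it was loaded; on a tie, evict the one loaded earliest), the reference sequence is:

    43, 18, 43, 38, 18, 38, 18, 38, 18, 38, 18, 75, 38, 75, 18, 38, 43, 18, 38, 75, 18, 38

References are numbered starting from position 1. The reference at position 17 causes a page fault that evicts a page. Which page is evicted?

75

pos 1: 43 → miss, frames (43)
pos 2: 18 → miss, frames (43 18)
pos 3: 43 → hit
pos 4: 38 → miss, frames (43 18 38)
pos 5: 18 → hit
pos 6: 38 → hit
pos 7: 18 → hit
pos 8: 38 → hit
pos 9: 18 → hit
pos 10: 38 → hit
pos 11: 18 → hit
pos 12: 75 → miss, evict 43, frames (18 38 75)
pos 13: 38 → hit
pos 14: 75 → hit
pos 15: 18 → hit
pos 16: 38 → hit
pos 17: 43 → miss, evict 75, frames (18 38 43)
At position 17, page 75 is evicted.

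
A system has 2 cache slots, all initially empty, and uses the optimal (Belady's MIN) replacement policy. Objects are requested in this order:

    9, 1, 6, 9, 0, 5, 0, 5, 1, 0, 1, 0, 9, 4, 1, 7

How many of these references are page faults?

9

9 -> miss, frames (9)
1 -> miss, frames (9 1)
6 -> miss, evict 1, frames (9 6)
9 -> hit
0 -> miss, evict 6, frames (9 0)
5 -> miss, evict 9, frames (0 5)
0 -> hit
5 -> hit
1 -> miss, evict 5, frames (0 1)
0 -> hit
1 -> hit
0 -> hit
9 -> miss, evict 0, frames (1 9)
4 -> miss, evict 9, frames (1 4)
1 -> hit
7 -> miss, evict 4, frames (1 7)
Page faults: 9.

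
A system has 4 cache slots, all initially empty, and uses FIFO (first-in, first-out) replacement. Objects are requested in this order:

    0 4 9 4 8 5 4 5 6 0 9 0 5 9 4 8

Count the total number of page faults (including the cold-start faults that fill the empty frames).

10

0 -> miss, frames [0]
4 -> miss, frames [0, 4]
9 -> miss, frames [0, 4, 9]
4 -> hit
8 -> miss, frames [0, 4, 9, 8]
5 -> miss, evict 0, frames [4, 9, 8, 5]
4 -> hit
5 -> hit
6 -> miss, evict 4, frames [9, 8, 5, 6]
0 -> miss, evict 9, frames [8, 5, 6, 0]
9 -> miss, evict 8, frames [5, 6, 0, 9]
0 -> hit
5 -> hit
9 -> hit
4 -> miss, evict 5, frames [6, 0, 9, 4]
8 -> miss, evict 6, frames [0, 9, 4, 8]
Page faults: 10.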